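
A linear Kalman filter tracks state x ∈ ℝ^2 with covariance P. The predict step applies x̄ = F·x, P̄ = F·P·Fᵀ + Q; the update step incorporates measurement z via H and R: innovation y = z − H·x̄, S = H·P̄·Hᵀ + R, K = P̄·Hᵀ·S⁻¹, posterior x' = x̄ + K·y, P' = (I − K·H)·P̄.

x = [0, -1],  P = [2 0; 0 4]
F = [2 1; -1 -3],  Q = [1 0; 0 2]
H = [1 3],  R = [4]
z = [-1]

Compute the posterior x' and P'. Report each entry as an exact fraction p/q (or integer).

x' = [34/281, -93/281]
P' = [2428/281 -856/281; -856/281 424/281]

x̄ = F·x = [-1, 3]
P̄ = F·P·Fᵀ + Q = [13 -16; -16 40]
y = z − H·x̄ = [-9]
S = H·P̄·Hᵀ + R = [281]
K = P̄·Hᵀ·S⁻¹ = [-35/281; 104/281]
x' = x̄ + K·y = [34/281, -93/281]
P' = (I − K·H)·P̄ = [2428/281 -856/281; -856/281 424/281]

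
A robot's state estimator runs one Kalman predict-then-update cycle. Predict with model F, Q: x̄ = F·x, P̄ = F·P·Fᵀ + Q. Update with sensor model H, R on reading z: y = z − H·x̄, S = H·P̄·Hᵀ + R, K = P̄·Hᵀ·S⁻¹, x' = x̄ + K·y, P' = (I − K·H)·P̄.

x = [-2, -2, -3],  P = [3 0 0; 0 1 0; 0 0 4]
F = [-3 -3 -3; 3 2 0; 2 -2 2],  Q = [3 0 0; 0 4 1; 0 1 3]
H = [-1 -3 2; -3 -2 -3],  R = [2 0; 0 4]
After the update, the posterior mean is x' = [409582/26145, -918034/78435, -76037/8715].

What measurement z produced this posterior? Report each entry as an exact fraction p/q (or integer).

x̄ = F·x = [21, -10, -6]
P̄ = F·P·Fᵀ + Q = [75 -33 -36; -33 35 15; -36 15 35]
S = H·P̄·Hᵀ + R = [298 45; 45 270]
K = P̄·Hᵀ·S⁻¹ = [-79/581 -4346/26145; -236/1743 -2878/78435; 131/581 -1199/8715]
x' − x̄ = [-139463/26145, -133684/78435, -23747/8715] = K·y
y = (KᵀK)⁻¹·Kᵀ·(x' − x̄) = [5, 28]
z = y + H·x̄ = [5, 28] + [-3, -25] = [2, 3]

z = [2, 3]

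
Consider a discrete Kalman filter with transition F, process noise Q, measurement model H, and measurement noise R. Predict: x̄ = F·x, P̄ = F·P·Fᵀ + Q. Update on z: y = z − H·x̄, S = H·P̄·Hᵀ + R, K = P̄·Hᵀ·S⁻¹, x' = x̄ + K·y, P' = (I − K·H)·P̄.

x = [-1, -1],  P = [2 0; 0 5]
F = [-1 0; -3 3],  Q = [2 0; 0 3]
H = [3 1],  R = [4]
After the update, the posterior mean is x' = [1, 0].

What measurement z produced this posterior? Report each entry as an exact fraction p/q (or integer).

x̄ = F·x = [1, 0]
P̄ = F·P·Fᵀ + Q = [4 6; 6 66]
S = H·P̄·Hᵀ + R = [142]
K = P̄·Hᵀ·S⁻¹ = [9/71; 42/71]
x' − x̄ = [0, 0] = K·y
y = (KᵀK)⁻¹·Kᵀ·(x' − x̄) = [0]
z = y + H·x̄ = [0] + [3] = [3]

z = [3]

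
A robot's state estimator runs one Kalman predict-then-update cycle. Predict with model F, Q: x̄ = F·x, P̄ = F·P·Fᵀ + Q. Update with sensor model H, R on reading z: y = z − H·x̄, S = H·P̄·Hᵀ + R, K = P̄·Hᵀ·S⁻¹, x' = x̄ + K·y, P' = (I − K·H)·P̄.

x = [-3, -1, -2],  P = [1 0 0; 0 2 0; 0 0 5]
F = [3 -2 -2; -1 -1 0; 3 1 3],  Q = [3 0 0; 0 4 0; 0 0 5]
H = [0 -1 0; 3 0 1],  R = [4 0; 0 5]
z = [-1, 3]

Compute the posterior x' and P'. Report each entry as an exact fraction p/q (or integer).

x̄ = F·x = [-3, 4, -16]
P̄ = F·P·Fᵀ + Q = [40 1 -25; 1 7 -5; -25 -5 61]
y = z − H·x̄ = [3, 28]
S = H·P̄·Hᵀ + R = [11 2; 2 276]
K = P̄·Hᵀ·S⁻¹ = [-233/1516 1047/3032; -241/379 -1/379; 176/379 -41/758]
x' = x̄ + K·y = [9411/1516, 765/379, -6110/379]
P' = (I − K·H)·P̄ = [21349/3032 233/379 -14703/758; 233/379 964/379 -704/379; -14703/758 -704/379 21952/379]

x' = [9411/1516, 765/379, -6110/379]
P' = [21349/3032 233/379 -14703/758; 233/379 964/379 -704/379; -14703/758 -704/379 21952/379]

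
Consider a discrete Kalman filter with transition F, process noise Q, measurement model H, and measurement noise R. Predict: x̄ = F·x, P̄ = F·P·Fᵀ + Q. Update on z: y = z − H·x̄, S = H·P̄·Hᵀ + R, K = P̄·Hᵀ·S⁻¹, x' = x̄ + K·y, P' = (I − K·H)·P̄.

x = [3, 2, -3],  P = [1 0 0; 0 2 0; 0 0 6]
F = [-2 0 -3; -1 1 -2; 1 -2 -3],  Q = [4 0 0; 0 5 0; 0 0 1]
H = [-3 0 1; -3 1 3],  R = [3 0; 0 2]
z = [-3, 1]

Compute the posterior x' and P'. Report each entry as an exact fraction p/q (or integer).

x' = [67417/57621, 187363/57621, 9359/19207]
P' = [48638/57621 -43060/57621 22834/19207; -43060/57621 418571/57621 -59303/19207; 22834/19207 -59303/19207 48141/19207]

x̄ = F·x = [3, 5, 8]
P̄ = F·P·Fᵀ + Q = [62 38 52; 38 32 31; 52 31 64]
y = z − H·x̄ = [-2, -19]
S = H·P̄·Hᵀ + R = [313 43; 43 190]
K = P̄·Hᵀ·S⁻¹ = [-25804/57621 8266/57621; -16243/57621 7012/57621; -6787/19207 8309/19207]
x' = x̄ + K·y = [67417/57621, 187363/57621, 9359/19207]
P' = (I − K·H)·P̄ = [48638/57621 -43060/57621 22834/19207; -43060/57621 418571/57621 -59303/19207; 22834/19207 -59303/19207 48141/19207]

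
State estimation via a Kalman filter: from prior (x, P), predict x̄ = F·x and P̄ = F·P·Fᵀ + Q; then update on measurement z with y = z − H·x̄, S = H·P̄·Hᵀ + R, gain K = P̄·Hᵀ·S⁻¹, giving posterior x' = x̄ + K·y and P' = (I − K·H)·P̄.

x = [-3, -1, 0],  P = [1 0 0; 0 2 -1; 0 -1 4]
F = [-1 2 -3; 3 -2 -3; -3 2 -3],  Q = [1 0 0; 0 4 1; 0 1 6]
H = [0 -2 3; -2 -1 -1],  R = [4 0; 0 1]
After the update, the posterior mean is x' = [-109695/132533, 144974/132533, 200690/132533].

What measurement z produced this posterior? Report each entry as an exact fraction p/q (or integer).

x̄ = F·x = [1, -7, 7]
P̄ = F·P·Fᵀ + Q = [58 25 59; 25 45 20; 59 20 71]
S = H·P̄·Hᵀ + R = [583 -397; -397 725]
K = P̄·Hᵀ·S⁻¹ = [12675/265066 -66181/265066; -67405/265066 -78955/265066; 21226/132533 -26583/132533]
x' − x̄ = [-242228/132533, 1072705/132533, -727041/132533] = K·y
y = (KᵀK)⁻¹·Kᵀ·(x' − x̄) = [-33, 1]
z = y + H·x̄ = [-33, 1] + [35, -2] = [2, -1]

z = [2, -1]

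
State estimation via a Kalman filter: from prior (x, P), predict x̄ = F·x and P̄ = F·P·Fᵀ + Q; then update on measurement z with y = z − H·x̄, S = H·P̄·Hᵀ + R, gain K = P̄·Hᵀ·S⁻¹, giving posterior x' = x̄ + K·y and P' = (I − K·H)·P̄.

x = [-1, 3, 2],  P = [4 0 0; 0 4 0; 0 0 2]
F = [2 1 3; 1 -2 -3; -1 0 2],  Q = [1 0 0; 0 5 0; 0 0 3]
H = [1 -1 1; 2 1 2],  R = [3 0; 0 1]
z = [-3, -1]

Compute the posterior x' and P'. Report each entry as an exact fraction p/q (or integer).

x' = [-7307/14231, 17373/14231, -9049/14231]
P' = [114749/14231 -1741/14231 -111402/14231; -1741/14231 19759/14231 -5911/14231; -111402/14231 -5911/14231 114281/14231]

x̄ = F·x = [7, -13, 5]
P̄ = F·P·Fᵀ + Q = [39 -18 4; -18 43 -16; 4 -16 15]
y = z − H·x̄ = [-28, -12]
S = H·P̄·Hᵀ + R = [176 115; 115 156]
K = P̄·Hᵀ·S⁻¹ = [1696/14231 4953/14231; -9137/14231 4455/14231; 2930/14231 -153/14231]
x' = x̄ + K·y = [-7307/14231, 17373/14231, -9049/14231]
P' = (I − K·H)·P̄ = [114749/14231 -1741/14231 -111402/14231; -1741/14231 19759/14231 -5911/14231; -111402/14231 -5911/14231 114281/14231]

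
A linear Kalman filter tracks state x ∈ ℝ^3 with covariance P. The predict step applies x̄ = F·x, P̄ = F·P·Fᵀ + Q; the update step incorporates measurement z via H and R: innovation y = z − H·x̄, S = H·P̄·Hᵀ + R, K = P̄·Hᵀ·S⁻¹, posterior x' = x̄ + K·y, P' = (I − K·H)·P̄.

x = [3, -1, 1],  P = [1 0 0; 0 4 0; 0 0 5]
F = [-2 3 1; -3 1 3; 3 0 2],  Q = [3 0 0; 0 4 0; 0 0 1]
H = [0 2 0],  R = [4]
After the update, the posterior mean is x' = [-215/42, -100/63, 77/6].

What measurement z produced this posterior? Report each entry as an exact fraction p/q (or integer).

z = [-3]

x̄ = F·x = [-8, -7, 11]
P̄ = F·P·Fᵀ + Q = [48 33 4; 33 62 21; 4 21 30]
S = H·P̄·Hᵀ + R = [252]
K = P̄·Hᵀ·S⁻¹ = [11/42; 31/63; 1/6]
x' − x̄ = [121/42, 341/63, 11/6] = K·y
y = (KᵀK)⁻¹·Kᵀ·(x' − x̄) = [11]
z = y + H·x̄ = [11] + [-14] = [-3]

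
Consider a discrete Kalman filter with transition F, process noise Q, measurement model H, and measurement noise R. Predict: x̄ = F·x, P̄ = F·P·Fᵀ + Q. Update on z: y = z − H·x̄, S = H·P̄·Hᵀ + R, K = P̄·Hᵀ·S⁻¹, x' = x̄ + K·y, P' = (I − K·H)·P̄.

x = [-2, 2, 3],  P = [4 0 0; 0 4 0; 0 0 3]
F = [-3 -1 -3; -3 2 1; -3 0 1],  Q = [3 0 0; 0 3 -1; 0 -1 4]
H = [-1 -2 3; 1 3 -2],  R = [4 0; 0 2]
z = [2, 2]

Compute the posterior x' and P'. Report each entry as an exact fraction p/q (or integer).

x̄ = F·x = [-5, 13, 9]
P̄ = F·P·Fᵀ + Q = [70 19 27; 19 58 38; 27 38 43]
y = z − H·x̄ = [-4, -14]
S = H·P̄·Hᵀ + R = [151 -142; -142 316]
K = P̄·Hᵀ·S⁻¹ = [131/1968 1027/3936; 1663/4592 4895/9184; 2671/4592 3999/9184]
x' = x̄ + K·y = [-5851/656, 18779/4592, 2651/4592]
P' = (I − K·H)·P̄ = [207623/3936 -13291/1312 14325/1312; -13291/1312 29803/9184 -6709/9184; 14325/1312 -6709/9184 36075/9184]

x' = [-5851/656, 18779/4592, 2651/4592]
P' = [207623/3936 -13291/1312 14325/1312; -13291/1312 29803/9184 -6709/9184; 14325/1312 -6709/9184 36075/9184]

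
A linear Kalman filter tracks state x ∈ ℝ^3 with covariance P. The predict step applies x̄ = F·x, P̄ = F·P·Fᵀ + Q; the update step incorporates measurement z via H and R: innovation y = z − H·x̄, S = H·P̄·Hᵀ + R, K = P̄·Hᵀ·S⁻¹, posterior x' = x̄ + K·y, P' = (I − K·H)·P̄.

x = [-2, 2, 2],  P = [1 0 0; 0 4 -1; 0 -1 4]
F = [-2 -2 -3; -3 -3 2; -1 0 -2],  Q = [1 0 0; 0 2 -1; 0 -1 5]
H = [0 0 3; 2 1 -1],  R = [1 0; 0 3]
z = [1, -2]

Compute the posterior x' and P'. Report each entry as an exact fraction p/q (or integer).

x̄ = F·x = [-6, 4, -2]
P̄ = F·P·Fᵀ + Q = [45 1 22; 1 75 -20; 22 -20 22]
y = z − H·x̄ = [7, 4]
S = H·P̄·Hᵀ + R = [199 6; 6 236]
K = P̄·Hᵀ·S⁻¹ = [1083/3352 1905/6704; -1053/3352 2809/6704; 3891/11732 1/23464]
x' = x̄ + K·y = [-8721/3352, 11655/3352, 3775/11732]
P' = (I − K·H)·P̄ = [27279/6704 -48121/6704 361/3352; -48121/6704 103967/6704 -351/3352; 361/3352 -351/3352 1297/11732]

x' = [-8721/3352, 11655/3352, 3775/11732]
P' = [27279/6704 -48121/6704 361/3352; -48121/6704 103967/6704 -351/3352; 361/3352 -351/3352 1297/11732]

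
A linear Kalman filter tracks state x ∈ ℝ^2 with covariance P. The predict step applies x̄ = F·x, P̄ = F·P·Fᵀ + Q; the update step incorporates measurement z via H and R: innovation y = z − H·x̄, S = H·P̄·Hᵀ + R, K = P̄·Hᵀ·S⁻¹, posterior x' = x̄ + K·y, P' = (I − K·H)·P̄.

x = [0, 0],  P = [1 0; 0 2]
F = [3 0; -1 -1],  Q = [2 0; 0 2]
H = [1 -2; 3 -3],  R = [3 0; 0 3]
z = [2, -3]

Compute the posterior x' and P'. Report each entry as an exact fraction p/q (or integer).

x̄ = F·x = [0, 0]
P̄ = F·P·Fᵀ + Q = [11 -3; -3 5]
y = z − H·x̄ = [2, -3]
S = H·P̄·Hᵀ + R = [46 90; 90 201]
K = P̄·Hᵀ·S⁻¹ = [-121/382 67/191; -151/382 11/191]
x' = x̄ + K·y = [-322/191, -184/191]
P' = (I − K·H)·P̄ = [631/382 497/382; 497/382 475/382]

x' = [-322/191, -184/191]
P' = [631/382 497/382; 497/382 475/382]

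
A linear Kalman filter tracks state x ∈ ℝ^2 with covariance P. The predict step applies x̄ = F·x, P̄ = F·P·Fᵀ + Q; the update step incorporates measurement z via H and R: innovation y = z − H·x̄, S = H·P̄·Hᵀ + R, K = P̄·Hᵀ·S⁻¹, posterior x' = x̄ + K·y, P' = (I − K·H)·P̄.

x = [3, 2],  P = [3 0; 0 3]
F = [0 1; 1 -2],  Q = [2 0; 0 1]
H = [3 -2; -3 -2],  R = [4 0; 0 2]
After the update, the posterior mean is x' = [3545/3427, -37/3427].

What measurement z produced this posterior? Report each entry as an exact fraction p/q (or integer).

x̄ = F·x = [2, -1]
P̄ = F·P·Fᵀ + Q = [5 -6; -6 16]
S = H·P̄·Hᵀ + R = [185 19; 19 39]
K = P̄·Hᵀ·S⁻¹ = [555/3427 -534/3427; -842/3427 -820/3427]
x' − x̄ = [-3309/3427, 3390/3427] = K·y
y = (KᵀK)⁻¹·Kᵀ·(x' − x̄) = [-5, 1]
z = y + H·x̄ = [-5, 1] + [8, -4] = [3, -3]

z = [3, -3]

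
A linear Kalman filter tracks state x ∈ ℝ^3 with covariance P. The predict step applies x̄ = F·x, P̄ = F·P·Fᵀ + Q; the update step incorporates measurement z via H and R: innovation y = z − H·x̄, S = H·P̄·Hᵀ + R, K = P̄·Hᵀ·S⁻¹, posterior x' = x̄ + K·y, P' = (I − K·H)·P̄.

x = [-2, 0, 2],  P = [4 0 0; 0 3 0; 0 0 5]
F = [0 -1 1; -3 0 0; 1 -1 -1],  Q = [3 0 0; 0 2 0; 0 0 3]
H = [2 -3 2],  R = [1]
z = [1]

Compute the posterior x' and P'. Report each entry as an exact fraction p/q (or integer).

x̄ = F·x = [2, 6, -4]
P̄ = F·P·Fᵀ + Q = [11 0 -2; 0 38 -12; -2 -12 15]
y = z − H·x̄ = [23]
S = H·P̄·Hᵀ + R = [575]
K = P̄·Hᵀ·S⁻¹ = [18/575; -6/25; 62/575]
x' = x̄ + K·y = [68/25, 12/25, -38/25]
P' = (I − K·H)·P̄ = [6001/575 108/25 -2266/575; 108/25 122/25 72/25; -2266/575 72/25 4781/575]

x' = [68/25, 12/25, -38/25]
P' = [6001/575 108/25 -2266/575; 108/25 122/25 72/25; -2266/575 72/25 4781/575]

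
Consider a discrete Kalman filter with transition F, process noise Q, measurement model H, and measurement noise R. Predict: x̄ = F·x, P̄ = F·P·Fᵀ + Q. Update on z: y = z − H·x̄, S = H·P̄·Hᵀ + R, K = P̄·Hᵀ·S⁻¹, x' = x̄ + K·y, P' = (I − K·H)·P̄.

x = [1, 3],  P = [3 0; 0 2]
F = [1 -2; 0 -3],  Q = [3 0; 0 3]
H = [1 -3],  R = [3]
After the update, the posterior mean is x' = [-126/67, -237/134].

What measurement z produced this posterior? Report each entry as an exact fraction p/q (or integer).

z = [3]

x̄ = F·x = [-5, -9]
P̄ = F·P·Fᵀ + Q = [14 12; 12 21]
S = H·P̄·Hᵀ + R = [134]
K = P̄·Hᵀ·S⁻¹ = [-11/67; -51/134]
x' − x̄ = [209/67, 969/134] = K·y
y = (KᵀK)⁻¹·Kᵀ·(x' − x̄) = [-19]
z = y + H·x̄ = [-19] + [22] = [3]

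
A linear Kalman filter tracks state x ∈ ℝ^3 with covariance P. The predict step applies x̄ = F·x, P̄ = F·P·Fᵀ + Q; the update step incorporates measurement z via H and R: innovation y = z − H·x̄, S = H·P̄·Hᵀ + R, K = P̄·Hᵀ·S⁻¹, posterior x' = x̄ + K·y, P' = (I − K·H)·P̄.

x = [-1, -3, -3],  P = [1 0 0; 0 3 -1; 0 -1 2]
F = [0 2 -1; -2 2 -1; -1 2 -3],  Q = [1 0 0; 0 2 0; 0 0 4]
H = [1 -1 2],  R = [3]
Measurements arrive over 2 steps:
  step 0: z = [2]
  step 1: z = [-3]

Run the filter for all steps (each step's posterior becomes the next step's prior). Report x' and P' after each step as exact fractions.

step 0: x' = [-391/95, -39/19, 196/95], P' = [801/190 77/19 32/95; 77/19 206/19 72/19; 32/95 72/19 233/95]
step 1: x' = [3395/3226, 6236/1613, -568/1613], P' = [140281/9678 52453/4839 -5864/4839; 52453/4839 84113/4839 16574/4839; -5864/4839 16574/4839 27247/9678]

step 0: x̄ = F·x = [-3, -1, 4]
step 0: P̄ = F·P·Fᵀ + Q = [19 18 26; 18 24 28; 26 28 47]
step 0: y = z − H·x̄ = [-4]
step 0: S = H·P̄·Hᵀ + R = [190]
step 0: K = P̄·Hᵀ·S⁻¹ = [53/190; 5/19; 46/95]
step 0: x' = x̄ + K·y = [-391/95, -39/19, 196/95]
step 0: P' = (I − K·H)·P̄ = [801/190 77/19 32/95; 77/19 206/19 72/19; 32/95 72/19 233/95]
step 1: x̄ = F·x = [-586/95, 196/95, -587/95]
step 1: P̄ = F·P·Fᵀ + Q = [3008/95 1437/95 1201/95; 1437/95 1753/95 654/95; 1201/95 654/95 2659/190]
step 1: y = z − H·x̄ = [1671/95]
step 1: S = H·P̄·Hᵀ + R = [9678/95]
step 1: K = P̄·Hᵀ·S⁻¹ = [3973/9678; 496/4839; 1603/4839]
step 1: x' = x̄ + K·y = [3395/3226, 6236/1613, -568/1613]
step 1: P' = (I − K·H)·P̄ = [140281/9678 52453/4839 -5864/4839; 52453/4839 84113/4839 16574/4839; -5864/4839 16574/4839 27247/9678]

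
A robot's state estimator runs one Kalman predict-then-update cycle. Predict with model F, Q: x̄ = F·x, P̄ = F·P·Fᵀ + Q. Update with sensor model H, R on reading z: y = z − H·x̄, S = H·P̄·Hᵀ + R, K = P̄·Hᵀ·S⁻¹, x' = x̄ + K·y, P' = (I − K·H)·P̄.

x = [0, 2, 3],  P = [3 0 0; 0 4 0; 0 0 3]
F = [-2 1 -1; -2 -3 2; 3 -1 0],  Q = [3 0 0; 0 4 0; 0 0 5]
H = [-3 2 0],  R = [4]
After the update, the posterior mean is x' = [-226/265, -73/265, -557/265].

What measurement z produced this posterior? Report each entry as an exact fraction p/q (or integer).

z = [2]

x̄ = F·x = [-1, 0, -2]
P̄ = F·P·Fᵀ + Q = [22 -6 -22; -6 64 -6; -22 -6 36]
S = H·P̄·Hᵀ + R = [530]
K = P̄·Hᵀ·S⁻¹ = [-39/265; 73/265; 27/265]
x' − x̄ = [39/265, -73/265, -27/265] = K·y
y = (KᵀK)⁻¹·Kᵀ·(x' − x̄) = [-1]
z = y + H·x̄ = [-1] + [3] = [2]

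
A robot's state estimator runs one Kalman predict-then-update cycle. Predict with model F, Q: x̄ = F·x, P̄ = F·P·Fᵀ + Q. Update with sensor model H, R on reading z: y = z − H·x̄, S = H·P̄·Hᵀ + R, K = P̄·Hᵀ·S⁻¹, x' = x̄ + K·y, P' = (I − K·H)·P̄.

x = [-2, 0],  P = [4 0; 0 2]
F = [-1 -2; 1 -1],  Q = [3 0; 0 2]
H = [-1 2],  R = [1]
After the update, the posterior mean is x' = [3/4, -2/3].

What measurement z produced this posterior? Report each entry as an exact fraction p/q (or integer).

z = [-2]

x̄ = F·x = [2, -2]
P̄ = F·P·Fᵀ + Q = [15 0; 0 8]
S = H·P̄·Hᵀ + R = [48]
K = P̄·Hᵀ·S⁻¹ = [-5/16; 1/3]
x' − x̄ = [-5/4, 4/3] = K·y
y = (KᵀK)⁻¹·Kᵀ·(x' − x̄) = [4]
z = y + H·x̄ = [4] + [-6] = [-2]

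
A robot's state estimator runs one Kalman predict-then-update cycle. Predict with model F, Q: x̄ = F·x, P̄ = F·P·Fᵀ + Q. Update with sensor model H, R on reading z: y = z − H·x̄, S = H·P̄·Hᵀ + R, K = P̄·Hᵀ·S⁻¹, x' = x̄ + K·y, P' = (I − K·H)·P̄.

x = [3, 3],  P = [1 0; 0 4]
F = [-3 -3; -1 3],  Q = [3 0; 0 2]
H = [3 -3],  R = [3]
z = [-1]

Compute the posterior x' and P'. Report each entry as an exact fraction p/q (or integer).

x̄ = F·x = [-18, 6]
P̄ = F·P·Fᵀ + Q = [48 -33; -33 39]
y = z − H·x̄ = [71]
S = H·P̄·Hᵀ + R = [1380]
K = P̄·Hᵀ·S⁻¹ = [81/460; -18/115]
x' = x̄ + K·y = [-2529/460, -588/115]
P' = (I − K·H)·P̄ = [2397/460 579/115; 579/115 597/115]

x' = [-2529/460, -588/115]
P' = [2397/460 579/115; 579/115 597/115]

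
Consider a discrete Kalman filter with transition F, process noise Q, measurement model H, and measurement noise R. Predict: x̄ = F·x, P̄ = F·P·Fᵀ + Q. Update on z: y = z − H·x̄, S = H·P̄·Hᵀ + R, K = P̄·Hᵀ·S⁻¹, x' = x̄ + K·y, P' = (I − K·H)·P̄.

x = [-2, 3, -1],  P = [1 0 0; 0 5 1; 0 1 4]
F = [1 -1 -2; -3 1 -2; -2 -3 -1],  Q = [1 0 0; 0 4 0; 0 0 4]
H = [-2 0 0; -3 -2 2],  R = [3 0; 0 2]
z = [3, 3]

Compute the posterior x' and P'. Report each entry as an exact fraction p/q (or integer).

x' = [-51861/31571, 174169/31571, 140824/31571]
P' = [22902/31571 -1068/31571 33162/31571; -1068/31571 417098/31571 408372/31571; 33162/31571 408372/31571 466481/31571]

x̄ = F·x = [-3, 11, -4]
P̄ = F·P·Fᵀ + Q = [27 8 28; 8 30 4; 28 4 63]
y = z − H·x̄ = [-3, 24]
S = H·P̄·Hᵀ + R = [111 82; 82 345]
K = P̄·Hᵀ·S⁻¹ = [-15268/31571 -123/31571; 712/31571 -7124/31571; -22108/31571 8366/31571]
x' = x̄ + K·y = [-51861/31571, 174169/31571, 140824/31571]
P' = (I − K·H)·P̄ = [22902/31571 -1068/31571 33162/31571; -1068/31571 417098/31571 408372/31571; 33162/31571 408372/31571 466481/31571]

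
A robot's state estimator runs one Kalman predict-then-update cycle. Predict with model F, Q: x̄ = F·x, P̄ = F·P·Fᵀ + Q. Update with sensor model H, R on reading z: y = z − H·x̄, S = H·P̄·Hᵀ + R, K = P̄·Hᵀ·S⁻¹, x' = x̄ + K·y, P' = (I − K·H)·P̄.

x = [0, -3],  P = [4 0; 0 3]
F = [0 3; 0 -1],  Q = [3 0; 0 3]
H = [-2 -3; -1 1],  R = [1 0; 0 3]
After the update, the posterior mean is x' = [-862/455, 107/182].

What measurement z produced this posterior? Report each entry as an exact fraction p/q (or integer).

x̄ = F·x = [-9, 3]
P̄ = F·P·Fᵀ + Q = [30 -9; -9 6]
S = H·P̄·Hᵀ + R = [67 33; 33 57]
K = P̄·Hᵀ·S⁻¹ = [-99/455 -254/455; -33/182 67/182]
x' − x̄ = [3233/455, -439/182] = K·y
y = (KᵀK)⁻¹·Kᵀ·(x' − x̄) = [-7, -10]
z = y + H·x̄ = [-7, -10] + [9, 12] = [2, 2]

z = [2, 2]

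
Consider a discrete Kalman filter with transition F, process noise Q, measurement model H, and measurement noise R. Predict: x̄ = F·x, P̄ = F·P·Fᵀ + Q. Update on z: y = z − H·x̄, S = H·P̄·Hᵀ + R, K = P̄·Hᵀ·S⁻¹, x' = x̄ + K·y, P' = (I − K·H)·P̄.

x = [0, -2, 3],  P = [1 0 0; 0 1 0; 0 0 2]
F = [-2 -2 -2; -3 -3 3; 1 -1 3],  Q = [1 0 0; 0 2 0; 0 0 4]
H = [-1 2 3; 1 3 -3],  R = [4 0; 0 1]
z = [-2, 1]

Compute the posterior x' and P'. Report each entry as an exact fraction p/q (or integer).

x' = [319255/218819, -24705/218819, 6229/218819]
P' = [1037328/218819 -5830/218819 328392/218819; -5830/218819 43522/218819 27042/218819; 328392/218819 27042/218819 142356/218819]

x̄ = F·x = [-2, 15, 11]
P̄ = F·P·Fᵀ + Q = [17 0 -12; 0 38 18; -12 18 24]
y = z − H·x̄ = [-67, -9]
S = H·P̄·Hᵀ + R = [677 -23; -23 324]
K = P̄·Hᵀ·S⁻¹ = [-15953/218819 34662/218819; 43500/218819 43610/218819; 38190/218819 -17550/218819]
x' = x̄ + K·y = [319255/218819, -24705/218819, 6229/218819]
P' = (I − K·H)·P̄ = [1037328/218819 -5830/218819 328392/218819; -5830/218819 43522/218819 27042/218819; 328392/218819 27042/218819 142356/218819]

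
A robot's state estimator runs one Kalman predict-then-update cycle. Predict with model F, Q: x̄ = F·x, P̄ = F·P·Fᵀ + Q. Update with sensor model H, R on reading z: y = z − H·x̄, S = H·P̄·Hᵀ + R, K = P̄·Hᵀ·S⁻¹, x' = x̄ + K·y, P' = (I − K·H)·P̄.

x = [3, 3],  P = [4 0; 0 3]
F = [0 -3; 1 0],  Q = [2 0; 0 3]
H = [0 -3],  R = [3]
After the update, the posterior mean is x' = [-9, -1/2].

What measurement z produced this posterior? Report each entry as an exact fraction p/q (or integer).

x̄ = F·x = [-9, 3]
P̄ = F·P·Fᵀ + Q = [29 0; 0 7]
S = H·P̄·Hᵀ + R = [66]
K = P̄·Hᵀ·S⁻¹ = [0; -7/22]
x' − x̄ = [0, -7/2] = K·y
y = (KᵀK)⁻¹·Kᵀ·(x' − x̄) = [11]
z = y + H·x̄ = [11] + [-9] = [2]

z = [2]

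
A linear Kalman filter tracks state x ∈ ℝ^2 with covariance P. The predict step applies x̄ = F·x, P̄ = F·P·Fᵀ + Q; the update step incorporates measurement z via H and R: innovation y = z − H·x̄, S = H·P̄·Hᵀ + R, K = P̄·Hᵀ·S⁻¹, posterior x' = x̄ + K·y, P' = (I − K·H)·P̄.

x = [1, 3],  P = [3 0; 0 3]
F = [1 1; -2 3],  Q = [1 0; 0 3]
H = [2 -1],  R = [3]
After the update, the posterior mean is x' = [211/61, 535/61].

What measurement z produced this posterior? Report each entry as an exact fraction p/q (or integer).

x̄ = F·x = [4, 7]
P̄ = F·P·Fᵀ + Q = [7 3; 3 42]
S = H·P̄·Hᵀ + R = [61]
K = P̄·Hᵀ·S⁻¹ = [11/61; -36/61]
x' − x̄ = [-33/61, 108/61] = K·y
y = (KᵀK)⁻¹·Kᵀ·(x' − x̄) = [-3]
z = y + H·x̄ = [-3] + [1] = [-2]

z = [-2]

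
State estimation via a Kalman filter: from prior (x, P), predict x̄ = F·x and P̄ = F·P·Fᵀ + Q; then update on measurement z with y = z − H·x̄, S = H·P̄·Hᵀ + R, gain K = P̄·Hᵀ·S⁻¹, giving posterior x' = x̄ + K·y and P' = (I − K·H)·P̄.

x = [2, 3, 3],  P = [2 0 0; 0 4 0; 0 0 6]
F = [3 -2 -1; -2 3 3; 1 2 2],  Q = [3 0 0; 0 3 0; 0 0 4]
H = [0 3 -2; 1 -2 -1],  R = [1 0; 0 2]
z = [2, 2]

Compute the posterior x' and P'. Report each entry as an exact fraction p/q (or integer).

x̄ = F·x = [-3, 14, 14]
P̄ = F·P·Fᵀ + Q = [43 -54 -22; -54 101 56; -22 56 46]
y = z − H·x̄ = [-12, 47]
S = H·P̄·Hᵀ + R = [422 -576; -576 979]
K = P̄·Hᵀ·S⁻¹ = [-7937/40681 2519/40681; 7277/81362 -10824/40681; -14638/40681 -16092/40681]
x' = x̄ + K·y = [91594/40681, 17144/40681, -11134/40681]
P' = (I − K·H)·P̄ = [376930/40681 105121/40681 161650/40681; 105121/40681 73479/81362 53290/40681; 161650/40681 53290/40681 87254/40681]

x' = [91594/40681, 17144/40681, -11134/40681]
P' = [376930/40681 105121/40681 161650/40681; 105121/40681 73479/81362 53290/40681; 161650/40681 53290/40681 87254/40681]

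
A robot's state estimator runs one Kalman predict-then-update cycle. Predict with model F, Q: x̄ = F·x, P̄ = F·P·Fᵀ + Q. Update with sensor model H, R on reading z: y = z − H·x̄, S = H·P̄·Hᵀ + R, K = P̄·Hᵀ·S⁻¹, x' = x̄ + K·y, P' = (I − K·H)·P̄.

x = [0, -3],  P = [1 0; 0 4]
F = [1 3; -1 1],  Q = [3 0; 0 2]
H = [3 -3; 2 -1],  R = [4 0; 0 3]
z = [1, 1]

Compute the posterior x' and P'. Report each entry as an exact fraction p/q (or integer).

x̄ = F·x = [-9, -3]
P̄ = F·P·Fᵀ + Q = [40 11; 11 7]
y = z − H·x̄ = [19, 16]
S = H·P̄·Hᵀ + R = [229 162; 162 126]
K = P̄·Hᵀ·S⁻¹ = [-12/145 569/870; -51/145 497/870]
x' = x̄ + K·y = [-47/435, -236/435]
P' = (I − K·H)·P̄ = [601/290 633/290; 633/290 769/290]

x' = [-47/435, -236/435]
P' = [601/290 633/290; 633/290 769/290]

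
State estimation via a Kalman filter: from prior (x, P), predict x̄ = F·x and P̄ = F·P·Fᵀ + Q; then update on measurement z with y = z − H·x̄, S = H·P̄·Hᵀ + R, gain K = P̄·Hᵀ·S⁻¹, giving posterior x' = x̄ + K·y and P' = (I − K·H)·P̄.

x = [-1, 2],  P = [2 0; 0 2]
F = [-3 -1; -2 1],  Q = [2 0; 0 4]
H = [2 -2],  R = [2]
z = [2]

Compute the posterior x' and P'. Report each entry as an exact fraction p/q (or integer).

x̄ = F·x = [1, 4]
P̄ = F·P·Fᵀ + Q = [22 10; 10 14]
y = z − H·x̄ = [8]
S = H·P̄·Hᵀ + R = [66]
K = P̄·Hᵀ·S⁻¹ = [4/11; -4/33]
x' = x̄ + K·y = [43/11, 100/33]
P' = (I − K·H)·P̄ = [146/11 142/11; 142/11 430/33]

x' = [43/11, 100/33]
P' = [146/11 142/11; 142/11 430/33]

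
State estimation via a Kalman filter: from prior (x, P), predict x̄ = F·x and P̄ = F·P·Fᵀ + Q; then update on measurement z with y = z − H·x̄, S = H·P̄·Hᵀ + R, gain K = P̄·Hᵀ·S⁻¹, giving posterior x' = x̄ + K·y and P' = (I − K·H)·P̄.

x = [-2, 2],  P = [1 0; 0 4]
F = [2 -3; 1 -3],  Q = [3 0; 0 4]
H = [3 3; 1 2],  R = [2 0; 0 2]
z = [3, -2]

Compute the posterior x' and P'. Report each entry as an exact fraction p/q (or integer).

x̄ = F·x = [-10, -8]
P̄ = F·P·Fᵀ + Q = [43 38; 38 41]
y = z − H·x̄ = [57, 24]
S = H·P̄·Hᵀ + R = [1442 717; 717 361]
K = P̄·Hᵀ·S⁻¹ = [2400/6473 -2633/6473; -483/6473 3111/6473]
x' = x̄ + K·y = [8878/6473, -4651/6473]
P' = (I − K·H)·P̄ = [8466/6473 -6866/6473; -6866/6473 6544/6473]

x' = [8878/6473, -4651/6473]
P' = [8466/6473 -6866/6473; -6866/6473 6544/6473]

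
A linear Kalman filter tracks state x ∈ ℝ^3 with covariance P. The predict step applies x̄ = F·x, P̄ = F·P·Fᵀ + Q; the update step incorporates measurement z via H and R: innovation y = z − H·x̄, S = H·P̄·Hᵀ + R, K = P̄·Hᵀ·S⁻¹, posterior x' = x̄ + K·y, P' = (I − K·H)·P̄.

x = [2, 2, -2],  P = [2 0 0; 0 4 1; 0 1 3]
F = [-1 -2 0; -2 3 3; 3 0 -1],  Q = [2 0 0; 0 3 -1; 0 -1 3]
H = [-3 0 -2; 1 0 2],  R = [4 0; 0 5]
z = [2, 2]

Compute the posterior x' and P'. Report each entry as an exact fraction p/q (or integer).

x̄ = F·x = [-6, -4, 8]
P̄ = F·P·Fᵀ + Q = [20 -26 -4; -26 92 -25; -4 -25 24]
y = z − H·x̄ = [0, -8]
S = H·P̄·Hᵀ + R = [232 -124; -124 105]
K = P̄·Hᵀ·S⁻¹ = [-993/2246 -458/1123; 502/1123 -220/1123; 419/2246 718/1123]
x' = x̄ + K·y = [-3074/1123, -2732/1123, 3240/1123]
P' = (I − K·H)·P̄ = [2138/1123 -454/1123 -2214/1123; -454/1123 22340/1123 -323/1123; -2214/1123 -323/1123 2902/1123]

x' = [-3074/1123, -2732/1123, 3240/1123]
P' = [2138/1123 -454/1123 -2214/1123; -454/1123 22340/1123 -323/1123; -2214/1123 -323/1123 2902/1123]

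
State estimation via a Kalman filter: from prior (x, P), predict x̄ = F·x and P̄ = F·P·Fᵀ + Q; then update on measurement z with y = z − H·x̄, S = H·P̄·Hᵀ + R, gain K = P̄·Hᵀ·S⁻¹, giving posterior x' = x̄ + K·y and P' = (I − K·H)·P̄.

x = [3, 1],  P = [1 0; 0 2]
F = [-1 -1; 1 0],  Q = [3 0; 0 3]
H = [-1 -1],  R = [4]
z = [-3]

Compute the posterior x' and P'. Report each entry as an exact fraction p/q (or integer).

x' = [-7/3, 4]
P' = [47/12 -9/4; -9/4 13/4]

x̄ = F·x = [-4, 3]
P̄ = F·P·Fᵀ + Q = [6 -1; -1 4]
y = z − H·x̄ = [-4]
S = H·P̄·Hᵀ + R = [12]
K = P̄·Hᵀ·S⁻¹ = [-5/12; -1/4]
x' = x̄ + K·y = [-7/3, 4]
P' = (I − K·H)·P̄ = [47/12 -9/4; -9/4 13/4]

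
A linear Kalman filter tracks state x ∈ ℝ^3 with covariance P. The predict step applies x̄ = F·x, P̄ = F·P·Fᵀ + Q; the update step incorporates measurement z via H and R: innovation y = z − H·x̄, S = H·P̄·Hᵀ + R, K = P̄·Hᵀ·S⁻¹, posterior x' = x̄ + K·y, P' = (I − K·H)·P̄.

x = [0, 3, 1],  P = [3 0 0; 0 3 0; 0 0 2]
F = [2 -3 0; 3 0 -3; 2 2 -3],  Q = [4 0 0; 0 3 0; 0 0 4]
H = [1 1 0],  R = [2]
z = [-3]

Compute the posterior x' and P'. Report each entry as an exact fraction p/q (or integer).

x' = [-204/43, 69/43, 219/43]
P' = [1826/129 -568/43 -868/43; -568/43 612/43 888/43; -868/43 888/43 1678/43]

x̄ = F·x = [-9, -3, 3]
P̄ = F·P·Fᵀ + Q = [43 18 -6; 18 48 36; -6 36 46]
y = z − H·x̄ = [9]
S = H·P̄·Hᵀ + R = [129]
K = P̄·Hᵀ·S⁻¹ = [61/129; 22/43; 10/43]
x' = x̄ + K·y = [-204/43, 69/43, 219/43]
P' = (I − K·H)·P̄ = [1826/129 -568/43 -868/43; -568/43 612/43 888/43; -868/43 888/43 1678/43]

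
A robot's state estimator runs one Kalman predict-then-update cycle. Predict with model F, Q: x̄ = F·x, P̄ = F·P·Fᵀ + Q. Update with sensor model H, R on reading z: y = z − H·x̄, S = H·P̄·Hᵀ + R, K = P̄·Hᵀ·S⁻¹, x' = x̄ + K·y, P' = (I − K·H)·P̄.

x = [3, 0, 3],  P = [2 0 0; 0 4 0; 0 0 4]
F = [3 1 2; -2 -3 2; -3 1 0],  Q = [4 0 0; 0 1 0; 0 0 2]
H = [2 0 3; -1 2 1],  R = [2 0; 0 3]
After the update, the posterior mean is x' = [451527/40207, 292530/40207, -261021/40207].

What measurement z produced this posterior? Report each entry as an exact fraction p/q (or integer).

z = [3, -3]

x̄ = F·x = [15, 0, -9]
P̄ = F·P·Fᵀ + Q = [42 -8 -14; -8 61 0; -14 0 24]
S = H·P̄·Hᵀ + R = [218 -30; -30 373]
K = P̄·Hᵀ·S⁻¹ = [6753/40207 -7218/40207; -1034/40207 13930/40207; 8776/40207 4802/40207]
x' − x̄ = [-151578/40207, 292530/40207, 100842/40207] = K·y
y = (KᵀK)⁻¹·Kᵀ·(x' − x̄) = [0, 21]
z = y + H·x̄ = [0, 21] + [3, -24] = [3, -3]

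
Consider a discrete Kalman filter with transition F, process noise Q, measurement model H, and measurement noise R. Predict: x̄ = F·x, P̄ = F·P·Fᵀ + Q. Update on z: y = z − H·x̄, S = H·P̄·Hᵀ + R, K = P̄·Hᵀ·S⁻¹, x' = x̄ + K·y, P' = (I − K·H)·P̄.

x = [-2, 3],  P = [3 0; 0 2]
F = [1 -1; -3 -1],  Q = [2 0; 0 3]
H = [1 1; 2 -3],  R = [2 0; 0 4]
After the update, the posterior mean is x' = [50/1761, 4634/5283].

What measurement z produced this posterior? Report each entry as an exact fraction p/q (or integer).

z = [2, -2]

x̄ = F·x = [-5, 3]
P̄ = F·P·Fᵀ + Q = [7 -7; -7 32]
S = H·P̄·Hᵀ + R = [27 -75; -75 404]
K = P̄·Hᵀ·S⁻¹ = [875/1761 105/587; 1850/5283 -365/1761]
x' − x̄ = [8855/1761, -11215/5283] = K·y
y = (KᵀK)⁻¹·Kᵀ·(x' − x̄) = [4, 17]
z = y + H·x̄ = [4, 17] + [-2, -19] = [2, -2]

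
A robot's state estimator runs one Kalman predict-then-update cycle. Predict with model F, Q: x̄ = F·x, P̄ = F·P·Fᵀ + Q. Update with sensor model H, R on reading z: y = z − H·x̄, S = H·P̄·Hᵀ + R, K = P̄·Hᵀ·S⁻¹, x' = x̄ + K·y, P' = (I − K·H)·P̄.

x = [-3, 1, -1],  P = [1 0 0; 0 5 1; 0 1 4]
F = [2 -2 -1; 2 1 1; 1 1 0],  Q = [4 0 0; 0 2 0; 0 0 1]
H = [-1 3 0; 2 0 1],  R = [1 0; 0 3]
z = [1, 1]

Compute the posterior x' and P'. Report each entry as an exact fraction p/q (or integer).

x' = [-64/211, 606/3587, 2187/3587]
P' = [1404/1055 439/1055 -1377/1055; 439/1055 4303/17935 -6934/17935; -1377/1055 -6934/17935 49557/17935]

x̄ = F·x = [-7, -6, -2]
P̄ = F·P·Fᵀ + Q = [36 -13 -9; -13 17 8; -9 8 7]
y = z − H·x̄ = [12, 17]
S = H·P̄·Hᵀ + R = [268 -117; -117 118]
K = P̄·Hᵀ·S⁻¹ = [-87/1055 477/1055; 5446/17935 2664/17935; 2607/17935 913/17935]
x' = x̄ + K·y = [-64/211, 606/3587, 2187/3587]
P' = (I − K·H)·P̄ = [1404/1055 439/1055 -1377/1055; 439/1055 4303/17935 -6934/17935; -1377/1055 -6934/17935 49557/17935]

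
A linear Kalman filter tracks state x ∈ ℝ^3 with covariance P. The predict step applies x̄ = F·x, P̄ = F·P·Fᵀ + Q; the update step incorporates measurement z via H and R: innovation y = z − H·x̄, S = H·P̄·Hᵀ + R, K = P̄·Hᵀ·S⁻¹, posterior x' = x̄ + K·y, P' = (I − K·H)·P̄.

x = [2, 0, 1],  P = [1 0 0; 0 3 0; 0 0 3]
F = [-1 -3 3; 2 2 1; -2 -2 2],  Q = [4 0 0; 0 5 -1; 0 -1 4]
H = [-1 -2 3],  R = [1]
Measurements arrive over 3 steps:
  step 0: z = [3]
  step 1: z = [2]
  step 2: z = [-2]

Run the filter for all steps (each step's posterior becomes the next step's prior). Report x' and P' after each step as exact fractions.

step 0: x̄ = F·x = [1, 5, -2]
step 0: P̄ = F·P·Fᵀ + Q = [59 -11 38; -11 24 -11; 38 -11 32]
step 0: y = z − H·x̄ = [20]
step 0: S = H·P̄·Hᵀ + R = [304]
step 0: K = P̄·Hᵀ·S⁻¹ = [77/304; -35/152; 5/19]
step 0: x' = x̄ + K·y = [461/76, 15/38, 62/19]
step 0: P' = (I − K·H)·P̄ = [12007/304 1023/152 337/19; 1023/152 599/76 141/19; 337/19 141/19 208/19]
step 1: x̄ = F·x = [193/76, 615/38, -243/38]
step 1: P̄ = F·P·Fᵀ + Q = [4055/304 -5523/152 2259/152; -5523/152 27355/76 -13083/76; 2259/152 -13083/76 6831/76]
step 1: y = z − H·x̄ = [4263/76]
step 1: S = H·P̄·Hᵀ + R = [1244647/304]
step 1: K = P̄·Hᵀ·S⁻¹ = [31591/1244647; -364790/1244647; 182118/1244647]
step 1: x' = x̄ + K·y = [4932754/1244647, -318210/1244647, 2256192/1244647]
step 1: P' = (I − K·H)·P̄ = [13319251/1244647 -7316743/1244647 -427548/1244647; -7316743/1244647 10255035/1244647 4276179/1244647; -427548/1244647 4276179/1244647 2768976/1244647]
step 2: x̄ = F·x = [2790452/1244647, 11485280/1244647, -4716704/1244647]
step 2: P̄ = F·P·Fᵀ + Q = [17207546/1244647 -10637043/1244647 -1645140/1244647; -10637043/1244647 60149935/1244647 -23772633/1244647; -1645140/1244647 -23772633/1244647 21028644/1244647]
step 2: y = z − H·x̄ = [37421830/1244647]
step 2: S = H·P̄·Hᵀ + R = [700903993/1244647]
step 2: K = P̄·Hᵀ·S⁻¹ = [-868880/700903993; -180980726/700903993; 112276338/700903993]
step 2: x' = x̄ + K·y = [1545276588/700903993, 1026354180/700903993, 719585044/700903993]
step 2: P' = (I − K·H)·P̄ = [9689560774/700903993 -6116430157/700903993 -848056140/700903993; -6116430157/700903993 7556605557/700903993 2938600077/700903993; -848056140/700903993 2938600077/700903993 1713806784/700903993]

step 0: x' = [461/76, 15/38, 62/19], P' = [12007/304 1023/152 337/19; 1023/152 599/76 141/19; 337/19 141/19 208/19]
step 1: x' = [4932754/1244647, -318210/1244647, 2256192/1244647], P' = [13319251/1244647 -7316743/1244647 -427548/1244647; -7316743/1244647 10255035/1244647 4276179/1244647; -427548/1244647 4276179/1244647 2768976/1244647]
step 2: x' = [1545276588/700903993, 1026354180/700903993, 719585044/700903993], P' = [9689560774/700903993 -6116430157/700903993 -848056140/700903993; -6116430157/700903993 7556605557/700903993 2938600077/700903993; -848056140/700903993 2938600077/700903993 1713806784/700903993]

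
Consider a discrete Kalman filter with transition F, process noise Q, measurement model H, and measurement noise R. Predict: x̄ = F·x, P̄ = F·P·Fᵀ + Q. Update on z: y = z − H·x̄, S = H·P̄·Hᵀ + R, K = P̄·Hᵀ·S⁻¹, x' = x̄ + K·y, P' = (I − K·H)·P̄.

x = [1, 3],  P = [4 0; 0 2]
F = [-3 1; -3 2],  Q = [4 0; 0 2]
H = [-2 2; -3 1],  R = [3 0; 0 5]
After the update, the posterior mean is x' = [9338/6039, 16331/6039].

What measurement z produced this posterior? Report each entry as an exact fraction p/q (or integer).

z = [2, -2]

x̄ = F·x = [0, 3]
P̄ = F·P·Fᵀ + Q = [42 40; 40 46]
S = H·P̄·Hᵀ + R = [35 24; 24 189]
K = P̄·Hᵀ·S⁻¹ = [436/2013 -2914/6039; 1348/2013 -2878/6039]
x' − x̄ = [9338/6039, -1786/6039] = K·y
y = (KᵀK)⁻¹·Kᵀ·(x' − x̄) = [-4, -5]
z = y + H·x̄ = [-4, -5] + [6, 3] = [2, -2]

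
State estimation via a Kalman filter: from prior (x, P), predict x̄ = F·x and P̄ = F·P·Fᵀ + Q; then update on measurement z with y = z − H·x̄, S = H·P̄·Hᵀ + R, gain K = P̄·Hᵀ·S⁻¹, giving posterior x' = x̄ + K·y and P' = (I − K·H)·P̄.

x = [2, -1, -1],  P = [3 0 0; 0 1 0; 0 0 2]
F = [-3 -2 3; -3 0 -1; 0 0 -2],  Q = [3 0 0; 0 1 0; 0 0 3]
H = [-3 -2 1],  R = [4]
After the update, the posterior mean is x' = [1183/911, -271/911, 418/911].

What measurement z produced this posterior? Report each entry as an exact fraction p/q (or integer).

x̄ = F·x = [-7, -5, 2]
P̄ = F·P·Fᵀ + Q = [52 21 -12; 21 30 4; -12 4 11]
S = H·P̄·Hᵀ + R = [911]
K = P̄·Hᵀ·S⁻¹ = [-210/911; -119/911; 39/911]
x' − x̄ = [7560/911, 4284/911, -1404/911] = K·y
y = (KᵀK)⁻¹·Kᵀ·(x' − x̄) = [-36]
z = y + H·x̄ = [-36] + [33] = [-3]

z = [-3]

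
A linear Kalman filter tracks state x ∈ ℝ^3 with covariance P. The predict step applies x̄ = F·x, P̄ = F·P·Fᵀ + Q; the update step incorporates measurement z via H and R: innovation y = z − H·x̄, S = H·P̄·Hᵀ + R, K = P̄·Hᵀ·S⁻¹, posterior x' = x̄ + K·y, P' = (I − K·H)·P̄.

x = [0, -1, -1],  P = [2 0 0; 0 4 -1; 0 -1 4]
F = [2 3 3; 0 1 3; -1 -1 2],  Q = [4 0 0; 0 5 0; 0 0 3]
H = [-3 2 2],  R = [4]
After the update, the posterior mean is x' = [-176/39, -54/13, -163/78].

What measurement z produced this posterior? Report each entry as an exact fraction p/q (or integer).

x̄ = F·x = [-6, -4, -1]
P̄ = F·P·Fᵀ + Q = [66 36 5; 36 39 21; 5 21 29]
S = H·P̄·Hᵀ + R = [546]
K = P̄·Hᵀ·S⁻¹ = [-58/273; 2/91; 85/546]
x' − x̄ = [58/39, -2/13, -85/78] = K·y
y = (KᵀK)⁻¹·Kᵀ·(x' − x̄) = [-7]
z = y + H·x̄ = [-7] + [8] = [1]

z = [1]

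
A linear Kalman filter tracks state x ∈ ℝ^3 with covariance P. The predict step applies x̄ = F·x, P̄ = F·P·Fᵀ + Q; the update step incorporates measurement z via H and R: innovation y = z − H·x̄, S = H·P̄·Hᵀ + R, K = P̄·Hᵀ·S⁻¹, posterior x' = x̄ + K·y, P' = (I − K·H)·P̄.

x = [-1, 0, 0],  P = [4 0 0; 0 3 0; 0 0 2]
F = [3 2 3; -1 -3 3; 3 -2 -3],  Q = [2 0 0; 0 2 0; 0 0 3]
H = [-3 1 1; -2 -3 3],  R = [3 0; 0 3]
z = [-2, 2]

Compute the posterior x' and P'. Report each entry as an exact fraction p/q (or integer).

x̄ = F·x = [-3, 1, -3]
P̄ = F·P·Fᵀ + Q = [68 -12 6; -12 51 -12; 6 -12 69]
y = z − H·x̄ = [-9, 8]
S = H·P̄·Hᵀ + R = [747 312; 312 1355]
K = P̄·Hᵀ·S⁻¹ = [-28774/101649 158/33883; 51035/304947 -16295/101649; -6409/304947 17821/101649]
x' = x̄ + K·y = [-14063/33883, -181816/101649, -143152/101649]
P' = (I − K·H)·P̄ = [302820/33883 338824/33883 540862/33883; 338824/33883 1219549/101649 1880902/101649; 540862/33883 1880902/101649 2980447/101649]

x' = [-14063/33883, -181816/101649, -143152/101649]
P' = [302820/33883 338824/33883 540862/33883; 338824/33883 1219549/101649 1880902/101649; 540862/33883 1880902/101649 2980447/101649]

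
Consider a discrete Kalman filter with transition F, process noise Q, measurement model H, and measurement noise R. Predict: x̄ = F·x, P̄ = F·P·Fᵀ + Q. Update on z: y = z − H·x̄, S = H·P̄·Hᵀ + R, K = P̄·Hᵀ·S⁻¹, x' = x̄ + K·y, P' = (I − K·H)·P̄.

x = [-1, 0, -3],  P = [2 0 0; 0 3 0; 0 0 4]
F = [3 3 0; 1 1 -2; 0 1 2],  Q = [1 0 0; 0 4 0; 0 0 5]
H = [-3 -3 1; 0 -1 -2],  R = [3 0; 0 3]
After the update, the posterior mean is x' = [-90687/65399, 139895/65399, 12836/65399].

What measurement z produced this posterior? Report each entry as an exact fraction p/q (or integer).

x̄ = F·x = [-3, 5, -6]
P̄ = F·P·Fᵀ + Q = [46 15 9; 15 25 -13; 9 -13 24]
S = H·P̄·Hᵀ + R = [960 61; 61 72]
K = P̄·Hᵀ·S⁻¹ = [-10515/65399 -21066/65399; -9637/65399 9073/65399; 4727/65399 -35796/65399]
x' − x̄ = [105510/65399, -187100/65399, 405230/65399] = K·y
y = (KᵀK)⁻¹·Kᵀ·(x' − x̄) = [10, -10]
z = y + H·x̄ = [10, -10] + [-12, 7] = [-2, -3]

z = [-2, -3]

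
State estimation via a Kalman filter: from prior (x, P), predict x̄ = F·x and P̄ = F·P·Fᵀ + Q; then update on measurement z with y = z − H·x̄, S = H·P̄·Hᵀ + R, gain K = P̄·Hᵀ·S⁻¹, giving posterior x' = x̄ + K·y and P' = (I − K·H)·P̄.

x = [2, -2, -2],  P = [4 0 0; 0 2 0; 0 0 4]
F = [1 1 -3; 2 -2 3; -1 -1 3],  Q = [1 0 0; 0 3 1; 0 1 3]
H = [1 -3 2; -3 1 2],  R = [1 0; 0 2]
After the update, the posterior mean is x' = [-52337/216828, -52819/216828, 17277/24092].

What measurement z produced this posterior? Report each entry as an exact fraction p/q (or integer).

x̄ = F·x = [6, 2, -6]
P̄ = F·P·Fᵀ + Q = [43 -32 -42; -32 63 33; -42 33 45]
S = H·P̄·Hᵀ + R = [419 -422; -422 1460]
K = P̄·Hᵀ·S⁻¹ = [-11545/216828 -79445/433656; -65675/216828 28865/433656; 1701/24092 9201/48184]
x' − x̄ = [-1353305/216828, -486475/216828, 161829/24092] = K·y
y = (KᵀK)⁻¹·Kᵀ·(x' − x̄) = [14, 30]
z = y + H·x̄ = [14, 30] + [-12, -28] = [2, 2]

z = [2, 2]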